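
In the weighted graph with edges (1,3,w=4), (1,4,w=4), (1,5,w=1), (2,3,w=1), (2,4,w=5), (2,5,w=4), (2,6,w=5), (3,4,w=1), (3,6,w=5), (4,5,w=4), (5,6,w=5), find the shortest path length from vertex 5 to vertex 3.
5 (path: 5 -> 4 -> 3; weights 4 + 1 = 5)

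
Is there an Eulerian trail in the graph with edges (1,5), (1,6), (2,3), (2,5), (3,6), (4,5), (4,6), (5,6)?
Yes — and in fact it has an Eulerian circuit (the graph is connected and all 6 vertices have even degree)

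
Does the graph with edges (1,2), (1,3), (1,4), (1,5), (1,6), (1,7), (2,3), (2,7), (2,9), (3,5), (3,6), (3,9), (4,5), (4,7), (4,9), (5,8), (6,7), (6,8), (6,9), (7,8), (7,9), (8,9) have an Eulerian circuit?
No (2 vertices have odd degree: {3, 6}; Eulerian circuit requires 0)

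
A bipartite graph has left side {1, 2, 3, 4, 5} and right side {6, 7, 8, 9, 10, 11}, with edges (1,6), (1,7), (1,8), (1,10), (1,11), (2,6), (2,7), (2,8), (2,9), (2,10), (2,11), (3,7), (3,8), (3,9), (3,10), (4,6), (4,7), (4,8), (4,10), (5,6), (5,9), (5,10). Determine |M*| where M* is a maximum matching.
5 (matching: (1,11), (2,10), (3,7), (4,8), (5,9); upper bound min(|L|,|R|) = min(5,6) = 5)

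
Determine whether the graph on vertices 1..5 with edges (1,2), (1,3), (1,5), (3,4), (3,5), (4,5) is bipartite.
No (odd cycle of length 3: 5 -> 1 -> 3 -> 5)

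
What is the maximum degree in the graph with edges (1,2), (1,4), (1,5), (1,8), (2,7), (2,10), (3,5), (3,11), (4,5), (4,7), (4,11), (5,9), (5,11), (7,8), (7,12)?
5 (attained at vertex 5)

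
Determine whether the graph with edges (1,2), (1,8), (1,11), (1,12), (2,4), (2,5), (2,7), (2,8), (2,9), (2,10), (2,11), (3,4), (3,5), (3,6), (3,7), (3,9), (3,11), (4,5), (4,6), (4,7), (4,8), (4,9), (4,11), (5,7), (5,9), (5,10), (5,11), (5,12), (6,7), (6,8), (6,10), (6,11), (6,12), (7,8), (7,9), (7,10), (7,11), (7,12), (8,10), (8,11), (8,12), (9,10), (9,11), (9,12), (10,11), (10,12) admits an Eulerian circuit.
No (2 vertices have odd degree: {6, 12}; Eulerian circuit requires 0)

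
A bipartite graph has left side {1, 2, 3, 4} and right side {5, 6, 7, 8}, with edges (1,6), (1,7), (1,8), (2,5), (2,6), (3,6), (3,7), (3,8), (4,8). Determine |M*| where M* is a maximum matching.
4 (matching: (1,6), (2,5), (3,7), (4,8); upper bound min(|L|,|R|) = min(4,4) = 4)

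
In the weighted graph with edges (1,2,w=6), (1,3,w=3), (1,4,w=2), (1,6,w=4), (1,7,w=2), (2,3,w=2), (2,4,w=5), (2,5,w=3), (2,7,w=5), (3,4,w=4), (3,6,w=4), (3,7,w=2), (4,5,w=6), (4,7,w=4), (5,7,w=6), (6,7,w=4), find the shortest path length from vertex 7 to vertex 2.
4 (path: 7 -> 3 -> 2; weights 2 + 2 = 4)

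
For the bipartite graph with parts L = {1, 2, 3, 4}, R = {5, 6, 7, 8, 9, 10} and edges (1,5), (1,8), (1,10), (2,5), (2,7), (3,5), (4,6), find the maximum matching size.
4 (matching: (1,10), (2,7), (3,5), (4,6); upper bound min(|L|,|R|) = min(4,6) = 4)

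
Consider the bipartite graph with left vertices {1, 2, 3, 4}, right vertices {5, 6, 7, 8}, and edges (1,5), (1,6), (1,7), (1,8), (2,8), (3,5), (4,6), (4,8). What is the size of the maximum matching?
4 (matching: (1,7), (2,8), (3,5), (4,6); upper bound min(|L|,|R|) = min(4,4) = 4)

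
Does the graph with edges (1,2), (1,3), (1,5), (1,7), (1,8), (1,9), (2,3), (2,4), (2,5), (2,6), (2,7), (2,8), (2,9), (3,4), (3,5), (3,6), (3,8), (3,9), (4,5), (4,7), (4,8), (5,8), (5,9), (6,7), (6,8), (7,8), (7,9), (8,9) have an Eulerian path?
Yes (the graph is connected and exactly 2 vertices have odd degree: {3, 4}; any Eulerian path must start and end at those)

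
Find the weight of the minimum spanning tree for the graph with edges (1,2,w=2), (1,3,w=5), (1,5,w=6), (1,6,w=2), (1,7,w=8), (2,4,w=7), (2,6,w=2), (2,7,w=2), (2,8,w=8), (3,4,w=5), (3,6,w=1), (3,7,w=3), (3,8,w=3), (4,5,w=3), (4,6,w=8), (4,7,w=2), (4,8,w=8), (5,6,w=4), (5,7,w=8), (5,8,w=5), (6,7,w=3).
15 (MST edges: (1,2,w=2), (1,6,w=2), (2,7,w=2), (3,6,w=1), (3,8,w=3), (4,5,w=3), (4,7,w=2); sum of weights 2 + 2 + 2 + 1 + 3 + 3 + 2 = 15)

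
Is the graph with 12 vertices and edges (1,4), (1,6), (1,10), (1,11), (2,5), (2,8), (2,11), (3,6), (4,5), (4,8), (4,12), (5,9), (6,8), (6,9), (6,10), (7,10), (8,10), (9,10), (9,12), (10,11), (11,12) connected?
Yes (BFS from 1 visits [1, 4, 6, 10, 11, 5, 8, 12, 3, 9, 7, 2] — all 12 vertices reached)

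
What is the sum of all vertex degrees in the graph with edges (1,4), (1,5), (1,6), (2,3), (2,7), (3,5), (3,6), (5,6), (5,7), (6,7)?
20 (handshake: sum of degrees = 2|E| = 2 x 10 = 20)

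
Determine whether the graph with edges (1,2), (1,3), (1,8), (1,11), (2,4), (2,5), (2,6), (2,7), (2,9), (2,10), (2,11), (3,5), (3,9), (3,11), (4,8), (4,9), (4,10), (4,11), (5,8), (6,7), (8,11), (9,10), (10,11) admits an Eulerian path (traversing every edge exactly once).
Yes (the graph is connected and exactly 2 vertices have odd degree: {4, 5}; any Eulerian path must start and end at those)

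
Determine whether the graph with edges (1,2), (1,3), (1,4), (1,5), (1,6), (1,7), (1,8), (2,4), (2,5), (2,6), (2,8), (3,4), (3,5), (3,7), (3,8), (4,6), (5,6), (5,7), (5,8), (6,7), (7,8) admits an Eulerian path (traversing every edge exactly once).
No (6 vertices have odd degree: {1, 2, 3, 6, 7, 8}; Eulerian path requires 0 or 2)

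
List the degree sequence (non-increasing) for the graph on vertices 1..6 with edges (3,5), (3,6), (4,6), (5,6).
[3, 2, 2, 1, 0, 0] (degrees: deg(1)=0, deg(2)=0, deg(3)=2, deg(4)=1, deg(5)=2, deg(6)=3)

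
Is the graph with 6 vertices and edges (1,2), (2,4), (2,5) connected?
No, it has 3 components: {1, 2, 4, 5}, {3}, {6}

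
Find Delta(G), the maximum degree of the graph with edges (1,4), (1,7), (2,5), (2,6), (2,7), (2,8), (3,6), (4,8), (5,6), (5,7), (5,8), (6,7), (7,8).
5 (attained at vertex 7)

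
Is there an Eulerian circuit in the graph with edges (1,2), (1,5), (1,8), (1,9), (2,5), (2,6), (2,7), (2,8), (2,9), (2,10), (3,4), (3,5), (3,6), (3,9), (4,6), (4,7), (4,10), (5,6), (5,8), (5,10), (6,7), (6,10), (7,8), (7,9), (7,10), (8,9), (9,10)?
No (2 vertices have odd degree: {2, 8}; Eulerian circuit requires 0)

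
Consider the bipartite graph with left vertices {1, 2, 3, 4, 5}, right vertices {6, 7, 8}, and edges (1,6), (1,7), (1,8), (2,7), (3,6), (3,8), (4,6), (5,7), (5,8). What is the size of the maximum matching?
3 (matching: (1,8), (2,7), (3,6); upper bound min(|L|,|R|) = min(5,3) = 3)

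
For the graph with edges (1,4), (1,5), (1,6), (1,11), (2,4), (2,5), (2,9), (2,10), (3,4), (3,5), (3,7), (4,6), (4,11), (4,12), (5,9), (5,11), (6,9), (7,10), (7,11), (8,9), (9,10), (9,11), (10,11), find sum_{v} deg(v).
46 (handshake: sum of degrees = 2|E| = 2 x 23 = 46)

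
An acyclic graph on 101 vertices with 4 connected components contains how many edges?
97 (Each of the 4 component trees on V_i vertices has V_i - 1 edges; summing gives V - C = 101 - 4 = 97)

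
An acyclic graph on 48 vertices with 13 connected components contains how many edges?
35 (Each of the 13 component trees on V_i vertices has V_i - 1 edges; summing gives V - C = 48 - 13 = 35)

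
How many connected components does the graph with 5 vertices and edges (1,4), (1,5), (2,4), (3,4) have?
1 (components: {1, 2, 3, 4, 5})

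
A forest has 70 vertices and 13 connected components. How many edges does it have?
57 (Each of the 13 component trees on V_i vertices has V_i - 1 edges; summing gives V - C = 70 - 13 = 57)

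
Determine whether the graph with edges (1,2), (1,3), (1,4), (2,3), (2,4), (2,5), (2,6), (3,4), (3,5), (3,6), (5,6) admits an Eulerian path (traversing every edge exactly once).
No (6 vertices have odd degree: {1, 2, 3, 4, 5, 6}; Eulerian path requires 0 or 2)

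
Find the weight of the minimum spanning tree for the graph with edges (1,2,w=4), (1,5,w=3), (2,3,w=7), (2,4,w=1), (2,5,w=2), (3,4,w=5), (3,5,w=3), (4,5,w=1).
8 (MST edges: (1,5,w=3), (2,4,w=1), (3,5,w=3), (4,5,w=1); sum of weights 3 + 1 + 3 + 1 = 8)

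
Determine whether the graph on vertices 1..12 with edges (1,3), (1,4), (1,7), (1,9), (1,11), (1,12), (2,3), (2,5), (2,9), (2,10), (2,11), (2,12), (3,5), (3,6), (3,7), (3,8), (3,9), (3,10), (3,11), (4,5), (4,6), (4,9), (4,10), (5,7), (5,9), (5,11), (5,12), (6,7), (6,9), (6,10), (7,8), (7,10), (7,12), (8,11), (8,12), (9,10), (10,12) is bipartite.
No (odd cycle of length 3: 3 -> 1 -> 7 -> 3)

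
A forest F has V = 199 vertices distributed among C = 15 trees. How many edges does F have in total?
184 (Each of the 15 component trees on V_i vertices has V_i - 1 edges; summing gives V - C = 199 - 15 = 184)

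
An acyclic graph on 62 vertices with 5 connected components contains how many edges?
57 (Each of the 5 component trees on V_i vertices has V_i - 1 edges; summing gives V - C = 62 - 5 = 57)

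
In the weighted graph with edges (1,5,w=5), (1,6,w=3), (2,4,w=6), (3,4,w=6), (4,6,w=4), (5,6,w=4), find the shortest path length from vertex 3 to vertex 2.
12 (path: 3 -> 4 -> 2; weights 6 + 6 = 12)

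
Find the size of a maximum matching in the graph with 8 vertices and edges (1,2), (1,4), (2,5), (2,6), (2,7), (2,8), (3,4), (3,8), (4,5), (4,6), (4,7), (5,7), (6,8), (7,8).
4 (matching: (1,2), (3,4), (5,7), (6,8); upper bound floor(n/2) = floor(8/2) = 4)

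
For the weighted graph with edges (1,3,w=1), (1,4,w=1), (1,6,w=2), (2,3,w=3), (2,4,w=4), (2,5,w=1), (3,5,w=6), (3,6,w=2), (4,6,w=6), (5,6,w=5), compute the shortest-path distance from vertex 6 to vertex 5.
5 (path: 6 -> 5; weights 5 = 5)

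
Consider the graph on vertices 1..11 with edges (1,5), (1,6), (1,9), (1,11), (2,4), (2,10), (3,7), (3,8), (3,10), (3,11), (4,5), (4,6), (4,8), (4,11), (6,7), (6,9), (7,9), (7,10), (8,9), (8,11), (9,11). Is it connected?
Yes (BFS from 1 visits [1, 5, 6, 9, 11, 4, 7, 8, 3, 2, 10] — all 11 vertices reached)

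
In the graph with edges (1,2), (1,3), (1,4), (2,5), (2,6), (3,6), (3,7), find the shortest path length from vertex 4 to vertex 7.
3 (path: 4 -> 1 -> 3 -> 7, 3 edges)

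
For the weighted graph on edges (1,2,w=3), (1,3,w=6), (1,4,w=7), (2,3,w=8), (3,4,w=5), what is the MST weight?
14 (MST edges: (1,2,w=3), (1,3,w=6), (3,4,w=5); sum of weights 3 + 6 + 5 = 14)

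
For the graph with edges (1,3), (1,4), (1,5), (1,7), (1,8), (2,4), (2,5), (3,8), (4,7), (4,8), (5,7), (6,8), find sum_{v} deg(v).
24 (handshake: sum of degrees = 2|E| = 2 x 12 = 24)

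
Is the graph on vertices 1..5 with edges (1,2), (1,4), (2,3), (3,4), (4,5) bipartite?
Yes. Partition: {1, 3, 5}, {2, 4}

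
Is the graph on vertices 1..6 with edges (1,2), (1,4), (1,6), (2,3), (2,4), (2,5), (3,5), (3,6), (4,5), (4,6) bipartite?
No (odd cycle of length 3: 4 -> 1 -> 6 -> 4)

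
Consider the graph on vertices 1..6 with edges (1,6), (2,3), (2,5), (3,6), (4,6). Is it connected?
Yes (BFS from 1 visits [1, 6, 3, 4, 2, 5] — all 6 vertices reached)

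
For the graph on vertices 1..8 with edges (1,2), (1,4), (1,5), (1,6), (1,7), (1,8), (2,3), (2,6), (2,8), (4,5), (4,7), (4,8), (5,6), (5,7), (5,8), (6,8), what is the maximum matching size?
4 (matching: (1,5), (2,3), (4,7), (6,8); upper bound floor(n/2) = floor(8/2) = 4)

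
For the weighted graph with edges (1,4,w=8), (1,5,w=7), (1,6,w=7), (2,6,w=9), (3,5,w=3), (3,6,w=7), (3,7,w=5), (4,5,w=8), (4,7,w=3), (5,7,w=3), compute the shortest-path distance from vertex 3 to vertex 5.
3 (path: 3 -> 5; weights 3 = 3)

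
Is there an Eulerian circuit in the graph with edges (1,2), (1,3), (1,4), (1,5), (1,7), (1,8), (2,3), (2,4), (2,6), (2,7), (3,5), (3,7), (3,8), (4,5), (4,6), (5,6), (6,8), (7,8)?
No (2 vertices have odd degree: {2, 3}; Eulerian circuit requires 0)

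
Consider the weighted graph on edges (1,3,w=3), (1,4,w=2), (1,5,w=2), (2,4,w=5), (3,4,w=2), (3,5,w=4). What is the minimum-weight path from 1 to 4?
2 (path: 1 -> 4; weights 2 = 2)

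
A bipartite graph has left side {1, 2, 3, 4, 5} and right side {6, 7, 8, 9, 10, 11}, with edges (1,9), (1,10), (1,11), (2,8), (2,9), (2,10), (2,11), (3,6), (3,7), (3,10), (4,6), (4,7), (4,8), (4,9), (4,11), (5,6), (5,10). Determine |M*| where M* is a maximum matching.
5 (matching: (1,11), (2,8), (3,7), (4,9), (5,10); upper bound min(|L|,|R|) = min(5,6) = 5)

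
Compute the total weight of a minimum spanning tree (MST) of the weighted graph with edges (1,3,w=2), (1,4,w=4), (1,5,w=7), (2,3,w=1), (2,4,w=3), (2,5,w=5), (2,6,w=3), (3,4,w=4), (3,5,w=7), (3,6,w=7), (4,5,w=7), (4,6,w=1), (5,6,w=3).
10 (MST edges: (1,3,w=2), (2,3,w=1), (2,6,w=3), (4,6,w=1), (5,6,w=3); sum of weights 2 + 1 + 3 + 1 + 3 = 10)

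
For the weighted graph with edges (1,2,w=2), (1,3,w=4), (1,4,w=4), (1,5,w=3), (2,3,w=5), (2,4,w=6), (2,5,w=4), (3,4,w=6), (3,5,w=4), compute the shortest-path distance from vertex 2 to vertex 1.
2 (path: 2 -> 1; weights 2 = 2)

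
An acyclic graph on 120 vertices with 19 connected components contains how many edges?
101 (Each of the 19 component trees on V_i vertices has V_i - 1 edges; summing gives V - C = 120 - 19 = 101)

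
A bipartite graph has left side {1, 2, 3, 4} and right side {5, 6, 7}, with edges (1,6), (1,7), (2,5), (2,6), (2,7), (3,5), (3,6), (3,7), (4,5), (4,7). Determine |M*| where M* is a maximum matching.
3 (matching: (1,7), (2,6), (3,5); upper bound min(|L|,|R|) = min(4,3) = 3)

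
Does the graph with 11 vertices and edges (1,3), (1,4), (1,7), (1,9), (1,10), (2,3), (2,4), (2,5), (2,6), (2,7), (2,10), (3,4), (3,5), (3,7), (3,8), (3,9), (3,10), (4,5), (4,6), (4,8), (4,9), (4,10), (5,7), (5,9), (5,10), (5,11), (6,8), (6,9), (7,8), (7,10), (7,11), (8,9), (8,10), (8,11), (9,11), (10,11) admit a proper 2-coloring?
No (odd cycle of length 3: 9 -> 1 -> 3 -> 9)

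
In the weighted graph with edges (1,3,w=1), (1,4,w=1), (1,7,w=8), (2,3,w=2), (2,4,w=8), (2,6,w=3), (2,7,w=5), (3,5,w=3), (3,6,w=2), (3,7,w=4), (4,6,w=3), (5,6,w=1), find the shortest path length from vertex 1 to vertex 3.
1 (path: 1 -> 3; weights 1 = 1)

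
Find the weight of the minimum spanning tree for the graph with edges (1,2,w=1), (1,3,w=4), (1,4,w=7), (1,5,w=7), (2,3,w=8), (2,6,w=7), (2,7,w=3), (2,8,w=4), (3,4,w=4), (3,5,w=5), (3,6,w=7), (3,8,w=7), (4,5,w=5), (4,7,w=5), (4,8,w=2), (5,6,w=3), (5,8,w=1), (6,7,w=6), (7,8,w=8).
18 (MST edges: (1,2,w=1), (1,3,w=4), (2,7,w=3), (2,8,w=4), (4,8,w=2), (5,6,w=3), (5,8,w=1); sum of weights 1 + 4 + 3 + 4 + 2 + 3 + 1 = 18)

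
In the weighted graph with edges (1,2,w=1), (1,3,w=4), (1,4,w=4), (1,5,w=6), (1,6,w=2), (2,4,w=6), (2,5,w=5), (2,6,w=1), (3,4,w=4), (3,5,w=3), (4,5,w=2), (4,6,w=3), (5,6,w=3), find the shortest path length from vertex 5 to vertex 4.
2 (path: 5 -> 4; weights 2 = 2)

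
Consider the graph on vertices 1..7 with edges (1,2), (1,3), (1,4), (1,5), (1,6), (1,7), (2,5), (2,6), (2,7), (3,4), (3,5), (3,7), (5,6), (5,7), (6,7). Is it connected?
Yes (BFS from 1 visits [1, 2, 3, 4, 5, 6, 7] — all 7 vertices reached)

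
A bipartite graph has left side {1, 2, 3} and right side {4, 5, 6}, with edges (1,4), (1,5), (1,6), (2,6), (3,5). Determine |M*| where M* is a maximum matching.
3 (matching: (1,4), (2,6), (3,5); upper bound min(|L|,|R|) = min(3,3) = 3)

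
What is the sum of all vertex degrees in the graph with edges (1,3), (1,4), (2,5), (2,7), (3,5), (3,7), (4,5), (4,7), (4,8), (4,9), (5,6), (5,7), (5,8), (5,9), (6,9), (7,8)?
32 (handshake: sum of degrees = 2|E| = 2 x 16 = 32)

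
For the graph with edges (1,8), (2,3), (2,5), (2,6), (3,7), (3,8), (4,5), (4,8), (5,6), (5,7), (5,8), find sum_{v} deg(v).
22 (handshake: sum of degrees = 2|E| = 2 x 11 = 22)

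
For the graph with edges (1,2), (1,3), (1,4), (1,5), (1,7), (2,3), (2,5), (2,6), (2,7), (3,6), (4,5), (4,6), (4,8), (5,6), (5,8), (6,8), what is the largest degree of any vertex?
5 (attained at vertices 1, 2, 5, 6)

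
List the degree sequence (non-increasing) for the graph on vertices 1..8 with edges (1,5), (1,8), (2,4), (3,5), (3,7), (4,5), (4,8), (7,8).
[3, 3, 3, 2, 2, 2, 1, 0] (degrees: deg(1)=2, deg(2)=1, deg(3)=2, deg(4)=3, deg(5)=3, deg(6)=0, deg(7)=2, deg(8)=3)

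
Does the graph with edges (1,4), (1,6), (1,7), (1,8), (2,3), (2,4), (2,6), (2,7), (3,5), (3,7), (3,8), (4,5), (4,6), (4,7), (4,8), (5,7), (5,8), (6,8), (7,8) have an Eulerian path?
Yes — and in fact it has an Eulerian circuit (the graph is connected and all 8 vertices have even degree)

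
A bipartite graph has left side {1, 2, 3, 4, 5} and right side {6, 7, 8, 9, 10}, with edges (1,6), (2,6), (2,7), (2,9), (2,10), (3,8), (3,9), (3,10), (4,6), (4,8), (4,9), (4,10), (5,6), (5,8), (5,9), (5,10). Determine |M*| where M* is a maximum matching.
5 (matching: (1,6), (2,7), (3,9), (4,8), (5,10); upper bound min(|L|,|R|) = min(5,5) = 5)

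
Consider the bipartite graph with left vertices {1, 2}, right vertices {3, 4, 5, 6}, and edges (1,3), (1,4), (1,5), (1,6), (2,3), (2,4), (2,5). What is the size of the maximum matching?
2 (matching: (1,6), (2,5); upper bound min(|L|,|R|) = min(2,4) = 2)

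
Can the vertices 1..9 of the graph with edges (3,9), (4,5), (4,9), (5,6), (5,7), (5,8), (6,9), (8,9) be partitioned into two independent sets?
Yes. Partition: {1, 2, 3, 4, 6, 7, 8}, {5, 9}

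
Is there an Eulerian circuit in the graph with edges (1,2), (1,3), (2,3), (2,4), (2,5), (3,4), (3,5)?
Yes (the graph is connected and all 5 vertices have even degree)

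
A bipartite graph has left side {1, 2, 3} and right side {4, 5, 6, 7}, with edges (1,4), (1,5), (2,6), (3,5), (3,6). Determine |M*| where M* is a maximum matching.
3 (matching: (1,4), (2,6), (3,5); upper bound min(|L|,|R|) = min(3,4) = 3)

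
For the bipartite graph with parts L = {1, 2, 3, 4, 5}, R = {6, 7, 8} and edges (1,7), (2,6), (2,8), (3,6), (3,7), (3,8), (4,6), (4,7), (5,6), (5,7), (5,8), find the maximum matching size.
3 (matching: (1,7), (2,8), (3,6); upper bound min(|L|,|R|) = min(5,3) = 3)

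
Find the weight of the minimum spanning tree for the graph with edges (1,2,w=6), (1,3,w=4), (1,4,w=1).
11 (MST edges: (1,2,w=6), (1,3,w=4), (1,4,w=1); sum of weights 6 + 4 + 1 = 11)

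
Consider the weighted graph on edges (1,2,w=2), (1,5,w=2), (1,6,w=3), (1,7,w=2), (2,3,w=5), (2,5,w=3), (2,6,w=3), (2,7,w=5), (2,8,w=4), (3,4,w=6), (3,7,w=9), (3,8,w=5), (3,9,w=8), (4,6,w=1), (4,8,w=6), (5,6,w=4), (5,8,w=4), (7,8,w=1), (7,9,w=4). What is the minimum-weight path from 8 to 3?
5 (path: 8 -> 3; weights 5 = 5)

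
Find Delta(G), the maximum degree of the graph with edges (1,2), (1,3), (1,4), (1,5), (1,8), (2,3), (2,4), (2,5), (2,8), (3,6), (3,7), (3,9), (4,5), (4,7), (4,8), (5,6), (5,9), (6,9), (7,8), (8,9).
5 (attained at vertices 1, 2, 3, 4, 5, 8)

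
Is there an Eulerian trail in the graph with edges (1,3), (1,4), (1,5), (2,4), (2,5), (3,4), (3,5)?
No (4 vertices have odd degree: {1, 3, 4, 5}; Eulerian path requires 0 or 2)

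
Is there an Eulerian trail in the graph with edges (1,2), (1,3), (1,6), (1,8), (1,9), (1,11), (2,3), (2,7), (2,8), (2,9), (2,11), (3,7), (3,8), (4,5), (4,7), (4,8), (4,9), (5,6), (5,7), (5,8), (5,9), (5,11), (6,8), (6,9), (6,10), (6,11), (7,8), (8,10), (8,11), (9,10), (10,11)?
Yes (the graph is connected and exactly 2 vertices have odd degree: {7, 8}; any Eulerian path must start and end at those)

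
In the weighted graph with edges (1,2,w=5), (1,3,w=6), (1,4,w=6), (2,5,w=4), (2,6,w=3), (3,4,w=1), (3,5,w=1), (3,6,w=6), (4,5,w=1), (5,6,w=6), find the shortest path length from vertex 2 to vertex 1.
5 (path: 2 -> 1; weights 5 = 5)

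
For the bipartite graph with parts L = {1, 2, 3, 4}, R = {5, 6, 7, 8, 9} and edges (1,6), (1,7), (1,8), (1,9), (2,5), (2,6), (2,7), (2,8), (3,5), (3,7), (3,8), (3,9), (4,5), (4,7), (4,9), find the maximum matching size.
4 (matching: (1,9), (2,6), (3,8), (4,7); upper bound min(|L|,|R|) = min(4,5) = 4)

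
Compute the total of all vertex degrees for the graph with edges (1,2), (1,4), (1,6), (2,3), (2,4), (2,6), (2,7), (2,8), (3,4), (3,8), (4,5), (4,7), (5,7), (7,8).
28 (handshake: sum of degrees = 2|E| = 2 x 14 = 28)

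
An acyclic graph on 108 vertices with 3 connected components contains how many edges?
105 (Each of the 3 component trees on V_i vertices has V_i - 1 edges; summing gives V - C = 108 - 3 = 105)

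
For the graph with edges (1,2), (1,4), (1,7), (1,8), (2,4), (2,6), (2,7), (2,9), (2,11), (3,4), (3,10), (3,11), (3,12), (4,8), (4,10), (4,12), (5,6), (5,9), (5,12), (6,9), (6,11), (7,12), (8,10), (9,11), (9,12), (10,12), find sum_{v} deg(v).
52 (handshake: sum of degrees = 2|E| = 2 x 26 = 52)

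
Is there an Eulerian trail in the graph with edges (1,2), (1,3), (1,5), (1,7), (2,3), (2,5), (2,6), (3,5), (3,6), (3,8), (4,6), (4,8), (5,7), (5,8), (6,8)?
Yes (the graph is connected and exactly 2 vertices have odd degree: {3, 5}; any Eulerian path must start and end at those)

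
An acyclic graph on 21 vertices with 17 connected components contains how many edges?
4 (Each of the 17 component trees on V_i vertices has V_i - 1 edges; summing gives V - C = 21 - 17 = 4)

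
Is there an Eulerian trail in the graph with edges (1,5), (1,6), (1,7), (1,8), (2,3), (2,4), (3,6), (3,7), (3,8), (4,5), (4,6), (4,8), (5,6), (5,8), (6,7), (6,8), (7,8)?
Yes — and in fact it has an Eulerian circuit (the graph is connected and all 8 vertices have even degree)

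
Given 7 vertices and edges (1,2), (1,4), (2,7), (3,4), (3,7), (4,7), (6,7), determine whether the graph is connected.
No, it has 2 components: {1, 2, 3, 4, 6, 7}, {5}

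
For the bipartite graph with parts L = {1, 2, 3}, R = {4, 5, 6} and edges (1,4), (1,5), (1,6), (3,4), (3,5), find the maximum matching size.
2 (matching: (1,6), (3,5); upper bound min(|L|,|R|) = min(3,3) = 3)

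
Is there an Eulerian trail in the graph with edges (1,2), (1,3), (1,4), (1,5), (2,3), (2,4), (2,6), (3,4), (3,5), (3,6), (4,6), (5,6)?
Yes (the graph is connected and exactly 2 vertices have odd degree: {3, 5}; any Eulerian path must start and end at those)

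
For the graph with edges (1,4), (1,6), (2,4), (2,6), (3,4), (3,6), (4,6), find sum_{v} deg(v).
14 (handshake: sum of degrees = 2|E| = 2 x 7 = 14)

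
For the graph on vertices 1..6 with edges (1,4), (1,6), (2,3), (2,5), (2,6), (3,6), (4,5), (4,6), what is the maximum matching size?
3 (matching: (1,6), (2,3), (4,5); upper bound floor(n/2) = floor(6/2) = 3)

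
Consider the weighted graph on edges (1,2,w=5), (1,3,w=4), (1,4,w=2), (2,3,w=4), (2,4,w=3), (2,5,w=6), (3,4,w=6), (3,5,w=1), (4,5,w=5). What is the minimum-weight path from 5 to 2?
5 (path: 5 -> 3 -> 2; weights 1 + 4 = 5)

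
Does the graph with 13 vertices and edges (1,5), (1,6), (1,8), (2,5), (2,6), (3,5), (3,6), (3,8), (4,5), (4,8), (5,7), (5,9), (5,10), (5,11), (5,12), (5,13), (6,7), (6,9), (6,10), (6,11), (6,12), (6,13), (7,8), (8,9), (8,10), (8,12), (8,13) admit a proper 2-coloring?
Yes. Partition: {1, 2, 3, 4, 7, 9, 10, 11, 12, 13}, {5, 6, 8}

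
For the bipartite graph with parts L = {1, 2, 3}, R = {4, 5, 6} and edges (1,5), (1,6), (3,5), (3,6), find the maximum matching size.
2 (matching: (1,6), (3,5); upper bound min(|L|,|R|) = min(3,3) = 3)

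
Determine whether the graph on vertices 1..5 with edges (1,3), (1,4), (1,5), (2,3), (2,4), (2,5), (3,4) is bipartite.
No (odd cycle of length 3: 4 -> 1 -> 3 -> 4)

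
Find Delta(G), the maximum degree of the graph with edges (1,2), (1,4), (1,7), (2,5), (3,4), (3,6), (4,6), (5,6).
3 (attained at vertices 1, 4, 6)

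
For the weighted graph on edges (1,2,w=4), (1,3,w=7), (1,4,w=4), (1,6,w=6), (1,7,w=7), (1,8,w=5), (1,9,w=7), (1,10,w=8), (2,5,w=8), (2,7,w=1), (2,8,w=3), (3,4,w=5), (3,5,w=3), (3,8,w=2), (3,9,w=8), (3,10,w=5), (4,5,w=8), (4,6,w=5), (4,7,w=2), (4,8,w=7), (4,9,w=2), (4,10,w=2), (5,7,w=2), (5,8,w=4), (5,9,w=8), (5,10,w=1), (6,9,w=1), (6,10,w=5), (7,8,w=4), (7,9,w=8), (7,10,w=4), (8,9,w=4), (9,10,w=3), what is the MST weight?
18 (MST edges: (1,2,w=4), (2,7,w=1), (2,8,w=3), (3,8,w=2), (4,7,w=2), (4,9,w=2), (4,10,w=2), (5,10,w=1), (6,9,w=1); sum of weights 4 + 1 + 3 + 2 + 2 + 2 + 2 + 1 + 1 = 18)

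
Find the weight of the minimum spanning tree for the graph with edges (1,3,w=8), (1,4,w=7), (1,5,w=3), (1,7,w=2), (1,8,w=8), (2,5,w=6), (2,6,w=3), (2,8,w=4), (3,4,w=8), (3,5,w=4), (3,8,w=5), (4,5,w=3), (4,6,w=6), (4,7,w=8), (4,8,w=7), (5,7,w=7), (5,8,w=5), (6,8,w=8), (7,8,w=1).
20 (MST edges: (1,5,w=3), (1,7,w=2), (2,6,w=3), (2,8,w=4), (3,5,w=4), (4,5,w=3), (7,8,w=1); sum of weights 3 + 2 + 3 + 4 + 4 + 3 + 1 = 20)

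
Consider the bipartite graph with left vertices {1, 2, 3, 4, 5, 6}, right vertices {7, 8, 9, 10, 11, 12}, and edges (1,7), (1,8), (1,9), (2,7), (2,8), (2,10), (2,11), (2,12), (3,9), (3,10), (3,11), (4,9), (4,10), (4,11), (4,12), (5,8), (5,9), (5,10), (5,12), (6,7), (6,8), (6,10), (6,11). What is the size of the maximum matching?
6 (matching: (1,9), (2,12), (3,11), (4,10), (5,8), (6,7); upper bound min(|L|,|R|) = min(6,6) = 6)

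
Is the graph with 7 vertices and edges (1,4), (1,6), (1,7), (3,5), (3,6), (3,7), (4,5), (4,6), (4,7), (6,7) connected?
No, it has 2 components: {1, 3, 4, 5, 6, 7}, {2}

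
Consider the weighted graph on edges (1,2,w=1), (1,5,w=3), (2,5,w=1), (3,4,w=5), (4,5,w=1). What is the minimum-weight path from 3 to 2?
7 (path: 3 -> 4 -> 5 -> 2; weights 5 + 1 + 1 = 7)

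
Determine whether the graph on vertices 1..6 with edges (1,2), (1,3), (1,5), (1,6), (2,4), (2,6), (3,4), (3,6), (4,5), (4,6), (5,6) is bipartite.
No (odd cycle of length 3: 6 -> 1 -> 2 -> 6)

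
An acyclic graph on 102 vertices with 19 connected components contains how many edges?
83 (Each of the 19 component trees on V_i vertices has V_i - 1 edges; summing gives V - C = 102 - 19 = 83)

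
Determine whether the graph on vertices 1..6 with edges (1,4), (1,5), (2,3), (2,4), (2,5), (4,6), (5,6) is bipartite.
Yes. Partition: {1, 2, 6}, {3, 4, 5}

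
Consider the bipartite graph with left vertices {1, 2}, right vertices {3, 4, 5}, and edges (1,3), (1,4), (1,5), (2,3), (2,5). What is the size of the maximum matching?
2 (matching: (1,4), (2,5); upper bound min(|L|,|R|) = min(2,3) = 2)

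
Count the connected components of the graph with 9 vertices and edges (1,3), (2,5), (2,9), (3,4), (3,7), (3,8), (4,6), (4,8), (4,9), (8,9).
1 (components: {1, 2, 3, 4, 5, 6, 7, 8, 9})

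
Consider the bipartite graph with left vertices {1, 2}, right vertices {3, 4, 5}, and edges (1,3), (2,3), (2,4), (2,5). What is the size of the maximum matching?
2 (matching: (1,3), (2,5); upper bound min(|L|,|R|) = min(2,3) = 2)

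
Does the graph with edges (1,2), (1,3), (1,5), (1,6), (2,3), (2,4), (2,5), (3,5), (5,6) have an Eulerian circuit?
No (2 vertices have odd degree: {3, 4}; Eulerian circuit requires 0)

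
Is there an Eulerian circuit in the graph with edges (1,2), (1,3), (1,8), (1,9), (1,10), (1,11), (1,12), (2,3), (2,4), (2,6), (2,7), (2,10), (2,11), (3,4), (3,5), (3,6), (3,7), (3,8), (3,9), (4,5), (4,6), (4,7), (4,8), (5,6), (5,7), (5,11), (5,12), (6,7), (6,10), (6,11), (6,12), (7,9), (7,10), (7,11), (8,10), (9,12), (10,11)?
No (2 vertices have odd degree: {1, 2}; Eulerian circuit requires 0)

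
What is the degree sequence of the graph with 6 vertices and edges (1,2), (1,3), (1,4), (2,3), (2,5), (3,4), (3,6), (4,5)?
[4, 3, 3, 3, 2, 1] (degrees: deg(1)=3, deg(2)=3, deg(3)=4, deg(4)=3, deg(5)=2, deg(6)=1)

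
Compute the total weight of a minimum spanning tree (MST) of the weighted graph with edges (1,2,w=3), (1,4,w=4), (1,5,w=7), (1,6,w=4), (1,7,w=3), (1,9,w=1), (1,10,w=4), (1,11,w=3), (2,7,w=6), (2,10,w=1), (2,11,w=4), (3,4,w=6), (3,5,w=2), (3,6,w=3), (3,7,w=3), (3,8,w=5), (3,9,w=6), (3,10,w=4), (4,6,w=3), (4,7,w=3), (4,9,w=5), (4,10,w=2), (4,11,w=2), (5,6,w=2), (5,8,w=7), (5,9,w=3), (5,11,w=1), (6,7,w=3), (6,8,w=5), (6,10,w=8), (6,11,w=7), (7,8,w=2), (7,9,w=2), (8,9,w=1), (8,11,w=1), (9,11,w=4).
15 (MST edges: (1,9,w=1), (2,10,w=1), (3,5,w=2), (4,10,w=2), (4,11,w=2), (5,6,w=2), (5,11,w=1), (7,8,w=2), (8,9,w=1), (8,11,w=1); sum of weights 1 + 1 + 2 + 2 + 2 + 2 + 1 + 2 + 1 + 1 = 15)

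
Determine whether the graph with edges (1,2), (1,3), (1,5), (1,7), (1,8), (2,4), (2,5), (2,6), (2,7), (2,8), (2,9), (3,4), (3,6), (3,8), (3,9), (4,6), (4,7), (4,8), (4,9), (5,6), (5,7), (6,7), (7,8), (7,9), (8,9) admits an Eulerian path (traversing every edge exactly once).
No (6 vertices have odd degree: {1, 2, 3, 6, 7, 9}; Eulerian path requires 0 or 2)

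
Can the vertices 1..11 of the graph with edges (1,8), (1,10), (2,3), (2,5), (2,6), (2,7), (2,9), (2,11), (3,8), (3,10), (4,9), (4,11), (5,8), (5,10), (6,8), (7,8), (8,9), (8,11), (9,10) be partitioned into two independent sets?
Yes. Partition: {1, 3, 5, 6, 7, 9, 11}, {2, 4, 8, 10}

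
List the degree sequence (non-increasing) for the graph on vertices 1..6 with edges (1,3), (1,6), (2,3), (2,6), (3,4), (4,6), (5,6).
[4, 3, 2, 2, 2, 1] (degrees: deg(1)=2, deg(2)=2, deg(3)=3, deg(4)=2, deg(5)=1, deg(6)=4)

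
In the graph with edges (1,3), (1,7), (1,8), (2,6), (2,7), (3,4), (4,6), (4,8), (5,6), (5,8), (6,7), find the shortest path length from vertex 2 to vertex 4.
2 (path: 2 -> 6 -> 4, 2 edges)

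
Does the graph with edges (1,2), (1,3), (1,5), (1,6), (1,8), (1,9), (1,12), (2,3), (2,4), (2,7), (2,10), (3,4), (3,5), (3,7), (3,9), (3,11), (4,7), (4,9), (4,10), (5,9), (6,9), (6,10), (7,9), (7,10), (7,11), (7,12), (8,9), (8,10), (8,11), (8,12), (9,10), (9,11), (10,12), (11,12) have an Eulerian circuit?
No (12 vertices have odd degree: {1, 2, 3, 4, 5, 6, 7, 8, 9, 10, 11, 12}; Eulerian circuit requires 0)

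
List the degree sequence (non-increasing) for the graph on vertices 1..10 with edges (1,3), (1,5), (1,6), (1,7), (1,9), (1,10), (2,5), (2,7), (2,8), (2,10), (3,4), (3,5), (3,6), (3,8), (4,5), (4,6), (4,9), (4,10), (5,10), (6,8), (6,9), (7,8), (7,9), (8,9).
[6, 5, 5, 5, 5, 5, 5, 4, 4, 4] (degrees: deg(1)=6, deg(2)=4, deg(3)=5, deg(4)=5, deg(5)=5, deg(6)=5, deg(7)=4, deg(8)=5, deg(9)=5, deg(10)=4)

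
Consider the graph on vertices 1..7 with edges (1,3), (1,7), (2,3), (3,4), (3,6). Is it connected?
No, it has 2 components: {1, 2, 3, 4, 6, 7}, {5}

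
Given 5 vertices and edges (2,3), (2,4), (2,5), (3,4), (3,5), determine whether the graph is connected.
No, it has 2 components: {1}, {2, 3, 4, 5}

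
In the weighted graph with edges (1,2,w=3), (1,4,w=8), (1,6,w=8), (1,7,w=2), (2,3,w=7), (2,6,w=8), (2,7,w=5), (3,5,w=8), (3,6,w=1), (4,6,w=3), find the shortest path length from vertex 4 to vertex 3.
4 (path: 4 -> 6 -> 3; weights 3 + 1 = 4)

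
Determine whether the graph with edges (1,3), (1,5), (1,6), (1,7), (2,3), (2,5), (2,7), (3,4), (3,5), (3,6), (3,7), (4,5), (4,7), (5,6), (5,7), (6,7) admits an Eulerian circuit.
No (2 vertices have odd degree: {2, 4}; Eulerian circuit requires 0)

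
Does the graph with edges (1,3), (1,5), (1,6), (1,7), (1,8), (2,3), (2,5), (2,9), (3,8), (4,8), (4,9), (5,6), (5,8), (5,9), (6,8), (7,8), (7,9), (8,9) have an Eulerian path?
No (8 vertices have odd degree: {1, 2, 3, 5, 6, 7, 8, 9}; Eulerian path requires 0 or 2)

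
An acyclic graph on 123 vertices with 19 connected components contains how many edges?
104 (Each of the 19 component trees on V_i vertices has V_i - 1 edges; summing gives V - C = 123 - 19 = 104)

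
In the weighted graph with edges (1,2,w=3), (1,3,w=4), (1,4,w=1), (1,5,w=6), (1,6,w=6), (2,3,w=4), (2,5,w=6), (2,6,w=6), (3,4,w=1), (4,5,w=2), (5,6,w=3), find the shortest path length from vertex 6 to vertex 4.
5 (path: 6 -> 5 -> 4; weights 3 + 2 = 5)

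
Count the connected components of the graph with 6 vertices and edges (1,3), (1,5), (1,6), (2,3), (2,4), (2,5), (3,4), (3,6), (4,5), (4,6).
1 (components: {1, 2, 3, 4, 5, 6})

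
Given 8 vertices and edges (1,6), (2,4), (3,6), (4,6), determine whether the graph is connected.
No, it has 4 components: {1, 2, 3, 4, 6}, {5}, {7}, {8}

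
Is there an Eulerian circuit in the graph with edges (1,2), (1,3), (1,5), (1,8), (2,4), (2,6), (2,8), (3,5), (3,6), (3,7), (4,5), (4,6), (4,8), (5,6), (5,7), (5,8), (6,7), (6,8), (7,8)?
Yes (the graph is connected and all 8 vertices have even degree)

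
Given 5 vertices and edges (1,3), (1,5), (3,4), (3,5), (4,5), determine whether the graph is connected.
No, it has 2 components: {1, 3, 4, 5}, {2}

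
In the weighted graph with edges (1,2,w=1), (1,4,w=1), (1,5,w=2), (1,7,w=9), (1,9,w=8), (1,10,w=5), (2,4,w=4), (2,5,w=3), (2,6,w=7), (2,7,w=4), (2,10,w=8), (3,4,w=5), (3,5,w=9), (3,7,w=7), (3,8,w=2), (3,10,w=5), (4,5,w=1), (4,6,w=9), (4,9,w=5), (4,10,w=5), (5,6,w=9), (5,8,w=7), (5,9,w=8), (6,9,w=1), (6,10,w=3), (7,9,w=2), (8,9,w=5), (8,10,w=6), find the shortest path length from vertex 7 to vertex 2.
4 (path: 7 -> 2; weights 4 = 4)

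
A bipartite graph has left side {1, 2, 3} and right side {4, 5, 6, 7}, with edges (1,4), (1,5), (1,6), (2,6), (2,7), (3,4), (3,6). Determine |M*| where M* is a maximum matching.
3 (matching: (1,5), (2,7), (3,6); upper bound min(|L|,|R|) = min(3,4) = 3)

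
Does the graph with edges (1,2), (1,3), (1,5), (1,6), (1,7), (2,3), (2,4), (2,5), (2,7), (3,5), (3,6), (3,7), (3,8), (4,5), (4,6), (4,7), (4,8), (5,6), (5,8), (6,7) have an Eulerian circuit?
No (6 vertices have odd degree: {1, 2, 4, 6, 7, 8}; Eulerian circuit requires 0)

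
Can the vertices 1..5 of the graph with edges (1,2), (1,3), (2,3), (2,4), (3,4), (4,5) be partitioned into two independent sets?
No (odd cycle of length 3: 2 -> 1 -> 3 -> 2)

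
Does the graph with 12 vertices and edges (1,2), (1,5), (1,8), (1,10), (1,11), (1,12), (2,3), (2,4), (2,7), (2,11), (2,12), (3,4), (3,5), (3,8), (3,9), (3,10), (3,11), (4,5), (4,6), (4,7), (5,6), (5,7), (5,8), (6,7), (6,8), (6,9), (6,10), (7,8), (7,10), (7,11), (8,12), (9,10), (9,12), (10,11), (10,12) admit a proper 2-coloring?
No (odd cycle of length 3: 5 -> 1 -> 8 -> 5)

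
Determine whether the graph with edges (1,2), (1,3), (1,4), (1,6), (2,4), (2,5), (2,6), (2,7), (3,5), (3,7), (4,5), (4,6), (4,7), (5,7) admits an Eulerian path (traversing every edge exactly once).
No (4 vertices have odd degree: {2, 3, 4, 6}; Eulerian path requires 0 or 2)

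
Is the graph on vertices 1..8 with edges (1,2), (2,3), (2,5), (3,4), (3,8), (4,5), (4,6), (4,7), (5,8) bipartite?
Yes. Partition: {1, 3, 5, 6, 7}, {2, 4, 8}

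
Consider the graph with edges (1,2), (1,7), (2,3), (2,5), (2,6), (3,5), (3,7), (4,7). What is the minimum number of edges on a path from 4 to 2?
3 (path: 4 -> 7 -> 1 -> 2, 3 edges)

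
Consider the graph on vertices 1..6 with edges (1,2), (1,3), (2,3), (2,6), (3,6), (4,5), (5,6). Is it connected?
Yes (BFS from 1 visits [1, 2, 3, 6, 5, 4] — all 6 vertices reached)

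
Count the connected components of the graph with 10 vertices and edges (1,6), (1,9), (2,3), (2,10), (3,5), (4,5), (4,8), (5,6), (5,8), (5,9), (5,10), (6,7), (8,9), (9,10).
1 (components: {1, 2, 3, 4, 5, 6, 7, 8, 9, 10})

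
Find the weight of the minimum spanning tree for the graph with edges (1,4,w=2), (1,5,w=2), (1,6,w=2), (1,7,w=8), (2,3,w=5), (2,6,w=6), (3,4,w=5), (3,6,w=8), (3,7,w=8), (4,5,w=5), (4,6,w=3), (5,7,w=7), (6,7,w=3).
19 (MST edges: (1,4,w=2), (1,5,w=2), (1,6,w=2), (2,3,w=5), (3,4,w=5), (6,7,w=3); sum of weights 2 + 2 + 2 + 5 + 5 + 3 = 19)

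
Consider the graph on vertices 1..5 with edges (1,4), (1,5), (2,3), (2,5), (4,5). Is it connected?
Yes (BFS from 1 visits [1, 4, 5, 2, 3] — all 5 vertices reached)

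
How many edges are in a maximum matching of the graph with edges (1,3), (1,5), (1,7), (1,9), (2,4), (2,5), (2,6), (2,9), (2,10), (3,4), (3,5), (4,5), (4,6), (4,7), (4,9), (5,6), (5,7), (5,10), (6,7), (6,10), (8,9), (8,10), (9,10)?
5 (matching: (1,3), (2,9), (4,6), (5,7), (8,10); upper bound floor(n/2) = floor(10/2) = 5)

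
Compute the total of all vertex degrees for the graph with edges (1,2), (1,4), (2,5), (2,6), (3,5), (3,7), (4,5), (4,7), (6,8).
18 (handshake: sum of degrees = 2|E| = 2 x 9 = 18)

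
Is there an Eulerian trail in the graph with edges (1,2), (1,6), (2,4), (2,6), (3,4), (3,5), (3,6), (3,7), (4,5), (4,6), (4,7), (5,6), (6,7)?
No (4 vertices have odd degree: {2, 4, 5, 7}; Eulerian path requires 0 or 2)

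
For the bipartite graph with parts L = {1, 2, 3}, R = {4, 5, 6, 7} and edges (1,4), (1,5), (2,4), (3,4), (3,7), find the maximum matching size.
3 (matching: (1,5), (2,4), (3,7); upper bound min(|L|,|R|) = min(3,4) = 3)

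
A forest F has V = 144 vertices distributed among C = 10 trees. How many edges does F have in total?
134 (Each of the 10 component trees on V_i vertices has V_i - 1 edges; summing gives V - C = 144 - 10 = 134)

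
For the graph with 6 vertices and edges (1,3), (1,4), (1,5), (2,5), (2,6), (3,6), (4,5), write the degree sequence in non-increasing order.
[3, 3, 2, 2, 2, 2] (degrees: deg(1)=3, deg(2)=2, deg(3)=2, deg(4)=2, deg(5)=3, deg(6)=2)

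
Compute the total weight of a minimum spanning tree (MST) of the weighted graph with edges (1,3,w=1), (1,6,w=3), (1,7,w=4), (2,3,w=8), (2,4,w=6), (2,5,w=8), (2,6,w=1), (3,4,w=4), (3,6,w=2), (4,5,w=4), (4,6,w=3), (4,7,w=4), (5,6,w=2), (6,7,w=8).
13 (MST edges: (1,3,w=1), (1,7,w=4), (2,6,w=1), (3,6,w=2), (4,6,w=3), (5,6,w=2); sum of weights 1 + 4 + 1 + 2 + 3 + 2 = 13)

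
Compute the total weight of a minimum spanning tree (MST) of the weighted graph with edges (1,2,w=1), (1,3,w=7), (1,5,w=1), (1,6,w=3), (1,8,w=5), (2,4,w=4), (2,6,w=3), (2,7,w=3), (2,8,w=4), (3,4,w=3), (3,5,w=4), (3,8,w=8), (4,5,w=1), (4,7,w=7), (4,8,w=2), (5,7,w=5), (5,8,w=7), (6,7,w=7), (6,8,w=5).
14 (MST edges: (1,2,w=1), (1,5,w=1), (1,6,w=3), (2,7,w=3), (3,4,w=3), (4,5,w=1), (4,8,w=2); sum of weights 1 + 1 + 3 + 3 + 3 + 1 + 2 = 14)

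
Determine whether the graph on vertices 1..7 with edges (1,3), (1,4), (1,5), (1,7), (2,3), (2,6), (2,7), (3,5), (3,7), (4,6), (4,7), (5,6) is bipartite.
No (odd cycle of length 3: 5 -> 1 -> 3 -> 5)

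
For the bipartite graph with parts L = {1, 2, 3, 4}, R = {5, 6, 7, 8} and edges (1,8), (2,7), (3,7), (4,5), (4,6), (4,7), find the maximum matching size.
3 (matching: (1,8), (2,7), (4,6); upper bound min(|L|,|R|) = min(4,4) = 4)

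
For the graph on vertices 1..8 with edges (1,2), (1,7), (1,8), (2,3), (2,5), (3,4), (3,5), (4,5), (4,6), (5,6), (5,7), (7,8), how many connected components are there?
1 (components: {1, 2, 3, 4, 5, 6, 7, 8})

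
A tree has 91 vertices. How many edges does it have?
90 (A tree on V vertices has V - 1 edges, so 91 - 1 = 90)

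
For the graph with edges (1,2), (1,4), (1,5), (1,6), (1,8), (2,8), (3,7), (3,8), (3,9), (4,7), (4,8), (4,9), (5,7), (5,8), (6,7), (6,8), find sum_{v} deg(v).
32 (handshake: sum of degrees = 2|E| = 2 x 16 = 32)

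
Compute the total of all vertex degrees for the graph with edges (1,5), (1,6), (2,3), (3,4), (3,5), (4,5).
12 (handshake: sum of degrees = 2|E| = 2 x 6 = 12)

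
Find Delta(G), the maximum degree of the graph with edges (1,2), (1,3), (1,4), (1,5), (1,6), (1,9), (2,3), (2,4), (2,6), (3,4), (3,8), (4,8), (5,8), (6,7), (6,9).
6 (attained at vertex 1)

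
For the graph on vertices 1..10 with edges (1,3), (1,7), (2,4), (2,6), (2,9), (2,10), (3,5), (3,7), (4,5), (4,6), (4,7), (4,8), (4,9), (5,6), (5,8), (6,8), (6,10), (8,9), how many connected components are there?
1 (components: {1, 2, 3, 4, 5, 6, 7, 8, 9, 10})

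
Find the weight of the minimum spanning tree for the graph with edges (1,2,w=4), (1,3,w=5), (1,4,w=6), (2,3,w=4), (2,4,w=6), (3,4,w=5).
13 (MST edges: (1,2,w=4), (2,3,w=4), (3,4,w=5); sum of weights 4 + 4 + 5 = 13)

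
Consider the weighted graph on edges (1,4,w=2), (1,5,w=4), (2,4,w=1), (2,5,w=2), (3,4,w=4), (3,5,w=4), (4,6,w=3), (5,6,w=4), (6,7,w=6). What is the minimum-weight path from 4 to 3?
4 (path: 4 -> 3; weights 4 = 4)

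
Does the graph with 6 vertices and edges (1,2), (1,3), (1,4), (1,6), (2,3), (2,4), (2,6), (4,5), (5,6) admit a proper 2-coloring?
No (odd cycle of length 3: 4 -> 1 -> 2 -> 4)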